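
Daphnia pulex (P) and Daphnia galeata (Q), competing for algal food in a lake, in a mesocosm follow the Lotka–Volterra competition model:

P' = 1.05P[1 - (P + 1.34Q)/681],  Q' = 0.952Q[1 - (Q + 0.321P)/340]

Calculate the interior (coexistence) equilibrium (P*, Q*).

Setting both brackets to zero gives the nullclines P + 1.34Q = 681 and 0.321P + Q = 340.
Substituting Q = 340 - 0.321P into the first: P(1 - 1.34·0.321) = 681 - 1.34·340.
So P* = 225/0.57 = 396, and then Q* = 340 - 0.321·396 = 213.

P* ≈ 396, Q* ≈ 213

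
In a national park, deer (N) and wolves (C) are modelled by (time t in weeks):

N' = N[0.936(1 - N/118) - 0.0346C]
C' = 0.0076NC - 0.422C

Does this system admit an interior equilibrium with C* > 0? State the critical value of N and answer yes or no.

Threshold N = 55.5; K > 55.5, so yes, the predator persists.

The predator equation gives dC/dt > 0 only when N > 0.422/0.0076 = 55.5.
Without the predator, N → K = 118. Since 118 > 55.5, the predator can invade and persist.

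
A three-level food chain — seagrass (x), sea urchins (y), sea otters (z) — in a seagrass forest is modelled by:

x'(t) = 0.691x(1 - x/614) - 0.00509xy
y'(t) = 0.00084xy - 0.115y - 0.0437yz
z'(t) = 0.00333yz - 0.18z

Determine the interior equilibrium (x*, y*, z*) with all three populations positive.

x* ≈ 370, y* ≈ 54.1, z* ≈ 4.47

From dz/dt = 0: 0.00333y* = 0.18, so y* = 54.1.
From dx/dt = 0: 0.691(1 - x*/614) = 0.00509·54.1, giving x* = 614·(1 - 0.398) = 370.
From dy/dt = 0: 0.00084·370 - 0.115 = 0.0437z*, so z* = 0.195/0.0437 = 4.47.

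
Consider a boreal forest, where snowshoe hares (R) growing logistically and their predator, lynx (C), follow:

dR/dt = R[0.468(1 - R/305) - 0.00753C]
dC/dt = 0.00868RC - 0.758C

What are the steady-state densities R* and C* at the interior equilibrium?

From dC/dt = 0 with C > 0: 0.00868R* = 0.758, so R* = 87.3.
Substitute into dR/dt = 0: 0.468(1 - 87.3/305) = 0.00753C*.
The bracket is 0.714, giving C* = 0.334/0.00753 = 44.4.

R* ≈ 87.3, C* ≈ 44.4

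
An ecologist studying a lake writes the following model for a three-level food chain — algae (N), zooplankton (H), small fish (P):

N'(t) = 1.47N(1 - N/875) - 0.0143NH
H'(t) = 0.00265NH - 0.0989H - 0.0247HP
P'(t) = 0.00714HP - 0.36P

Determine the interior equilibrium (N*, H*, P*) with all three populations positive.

N* ≈ 446, H* ≈ 50.4, P* ≈ 43.8

From dP/dt = 0: 0.00714H* = 0.36, so H* = 50.4.
From dN/dt = 0: 1.47(1 - N*/875) = 0.0143·50.4, giving N* = 875·(1 - 0.49) = 446.
From dH/dt = 0: 0.00265·446 - 0.0989 = 0.0247P*, so P* = 1.08/0.0247 = 43.8.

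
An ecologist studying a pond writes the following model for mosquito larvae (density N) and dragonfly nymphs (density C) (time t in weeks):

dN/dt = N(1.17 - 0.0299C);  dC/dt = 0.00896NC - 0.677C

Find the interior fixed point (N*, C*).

N* ≈ 75.6, C* ≈ 39.1

Set dC/dt = 0 with C > 0: 0.00896N - 0.677 = 0, so N* = 0.677/0.00896 = 75.6.
Set dN/dt = 0 with N > 0: 1.17 - 0.0299C = 0, so C* = 1.17/0.0299 = 39.1.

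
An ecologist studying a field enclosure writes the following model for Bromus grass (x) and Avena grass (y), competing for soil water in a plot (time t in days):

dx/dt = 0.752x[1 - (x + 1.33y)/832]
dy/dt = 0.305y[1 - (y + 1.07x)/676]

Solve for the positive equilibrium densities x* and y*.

Setting both brackets to zero gives the nullclines x + 1.33y = 832 and 1.07x + y = 676.
Substituting y = 676 - 1.07x into the first: x(1 - 1.33·1.07) = 832 - 1.33·676.
So x* = -67.1/-0.423 = 159, and then y* = 676 - 1.07·159 = 506.

x* ≈ 159, y* ≈ 506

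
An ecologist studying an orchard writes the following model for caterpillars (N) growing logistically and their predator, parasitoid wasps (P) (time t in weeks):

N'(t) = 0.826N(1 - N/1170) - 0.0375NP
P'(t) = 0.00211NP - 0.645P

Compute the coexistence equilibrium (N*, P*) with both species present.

From dP/dt = 0 with P > 0: 0.00211N* = 0.645, so N* = 306.
Substitute into dN/dt = 0: 0.826(1 - 306/1170) = 0.0375P*.
The bracket is 0.739, giving P* = 0.61/0.0375 = 16.3.

N* ≈ 306, P* ≈ 16.3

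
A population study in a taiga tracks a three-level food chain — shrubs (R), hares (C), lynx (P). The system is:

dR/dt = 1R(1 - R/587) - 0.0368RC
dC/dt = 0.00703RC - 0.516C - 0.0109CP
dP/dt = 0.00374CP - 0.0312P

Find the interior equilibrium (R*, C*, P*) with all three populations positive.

From dP/dt = 0: 0.00374C* = 0.0312, so C* = 8.34.
From dR/dt = 0: 1(1 - R*/587) = 0.0368·8.34, giving R* = 587·(1 - 0.307) = 407.
From dC/dt = 0: 0.00703·407 - 0.516 = 0.0109P*, so P* = 2.34/0.0109 = 215.

R* ≈ 407, C* ≈ 8.34, P* ≈ 215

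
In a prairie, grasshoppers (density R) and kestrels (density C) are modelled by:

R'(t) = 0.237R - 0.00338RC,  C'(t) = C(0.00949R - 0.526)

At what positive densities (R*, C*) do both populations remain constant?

R* ≈ 55.4, C* ≈ 70.1

Set dC/dt = 0 with C > 0: 0.00949R - 0.526 = 0, so R* = 0.526/0.00949 = 55.4.
Set dR/dt = 0 with R > 0: 0.237 - 0.00338C = 0, so C* = 0.237/0.00338 = 70.1.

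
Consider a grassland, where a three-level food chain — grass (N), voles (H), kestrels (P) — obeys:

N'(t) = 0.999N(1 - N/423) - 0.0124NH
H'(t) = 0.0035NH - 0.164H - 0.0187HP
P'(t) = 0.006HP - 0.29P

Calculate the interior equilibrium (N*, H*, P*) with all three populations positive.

From dP/dt = 0: 0.006H* = 0.29, so H* = 48.3.
From dN/dt = 0: 0.999(1 - N*/423) = 0.0124·48.3, giving N* = 423·(1 - 0.6) = 169.
From dH/dt = 0: 0.0035·169 - 0.164 = 0.0187P*, so P* = 0.428/0.0187 = 22.9.

N* ≈ 169, H* ≈ 48.3, P* ≈ 22.9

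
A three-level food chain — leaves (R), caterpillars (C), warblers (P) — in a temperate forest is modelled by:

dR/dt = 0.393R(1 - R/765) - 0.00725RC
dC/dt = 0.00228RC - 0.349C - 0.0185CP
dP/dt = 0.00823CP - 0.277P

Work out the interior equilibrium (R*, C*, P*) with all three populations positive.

R* ≈ 290, C* ≈ 33.7, P* ≈ 16.9

From dP/dt = 0: 0.00823C* = 0.277, so C* = 33.7.
From dR/dt = 0: 0.393(1 - R*/765) = 0.00725·33.7, giving R* = 765·(1 - 0.621) = 290.
From dC/dt = 0: 0.00228·290 - 0.349 = 0.0185P*, so P* = 0.312/0.0185 = 16.9.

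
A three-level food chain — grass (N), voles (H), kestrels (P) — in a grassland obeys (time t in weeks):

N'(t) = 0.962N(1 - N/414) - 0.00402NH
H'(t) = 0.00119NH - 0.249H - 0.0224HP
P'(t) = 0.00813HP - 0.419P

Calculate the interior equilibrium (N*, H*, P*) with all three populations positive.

From dP/dt = 0: 0.00813H* = 0.419, so H* = 51.5.
From dN/dt = 0: 0.962(1 - N*/414) = 0.00402·51.5, giving N* = 414·(1 - 0.215) = 325.
From dH/dt = 0: 0.00119·325 - 0.249 = 0.0224P*, so P* = 0.138/0.0224 = 6.14.

N* ≈ 325, H* ≈ 51.5, P* ≈ 6.14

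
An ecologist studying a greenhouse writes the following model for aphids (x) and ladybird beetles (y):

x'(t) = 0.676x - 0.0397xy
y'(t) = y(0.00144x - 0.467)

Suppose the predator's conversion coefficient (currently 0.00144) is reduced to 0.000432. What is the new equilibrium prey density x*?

x* ≈ 1080

At the interior fixed point, setting dy/dt = 0 with y > 0 fixes x* = (predator death rate)/(xy coefficient) — independent of the other coefficients.
With the change, x* = 0.467/0.000432 = 1080; it rises from 324.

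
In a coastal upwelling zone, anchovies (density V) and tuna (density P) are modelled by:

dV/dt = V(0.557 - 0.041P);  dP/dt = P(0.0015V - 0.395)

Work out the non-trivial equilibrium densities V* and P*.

Set dP/dt = 0 with P > 0: 0.0015V - 0.395 = 0, so V* = 0.395/0.0015 = 263.
Set dV/dt = 0 with V > 0: 0.557 - 0.041P = 0, so P* = 0.557/0.041 = 13.6.

V* ≈ 263, P* ≈ 13.6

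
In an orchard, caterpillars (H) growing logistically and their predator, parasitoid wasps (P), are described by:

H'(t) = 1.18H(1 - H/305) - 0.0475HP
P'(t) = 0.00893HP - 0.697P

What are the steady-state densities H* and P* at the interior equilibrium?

H* ≈ 78.1, P* ≈ 18.5

From dP/dt = 0 with P > 0: 0.00893H* = 0.697, so H* = 78.1.
Substitute into dH/dt = 0: 1.18(1 - 78.1/305) = 0.0475P*.
The bracket is 0.744, giving P* = 0.878/0.0475 = 18.5.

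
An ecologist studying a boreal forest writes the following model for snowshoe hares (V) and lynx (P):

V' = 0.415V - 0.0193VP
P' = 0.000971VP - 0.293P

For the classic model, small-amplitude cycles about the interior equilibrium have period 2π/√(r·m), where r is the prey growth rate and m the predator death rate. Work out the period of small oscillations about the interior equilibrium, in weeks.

T ≈ 18 weeks

Here r = 0.415 and m = 0.293, so r·m = 0.122.
ω = √0.122 = 0.349 per week, hence T = 2π/ω ≈ 18 weeks.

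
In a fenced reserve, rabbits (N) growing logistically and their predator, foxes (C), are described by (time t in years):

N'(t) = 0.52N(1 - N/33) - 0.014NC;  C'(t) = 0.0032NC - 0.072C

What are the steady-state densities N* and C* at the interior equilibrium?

From dC/dt = 0 with C > 0: 0.0032N* = 0.072, so N* = 22.5.
Substitute into dN/dt = 0: 0.52(1 - 22.5/33) = 0.014C*.
The bracket is 0.318, giving C* = 0.165/0.014 = 11.8.

N* ≈ 22.5, C* ≈ 11.8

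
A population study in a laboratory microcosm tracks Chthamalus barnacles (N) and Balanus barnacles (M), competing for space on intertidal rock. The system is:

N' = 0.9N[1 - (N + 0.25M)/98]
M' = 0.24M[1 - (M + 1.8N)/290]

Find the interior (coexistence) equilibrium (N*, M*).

Setting both brackets to zero gives the nullclines N + 0.25M = 98 and 1.8N + M = 290.
Substituting M = 290 - 1.8N into the first: N(1 - 0.25·1.8) = 98 - 0.25·290.
So N* = 25.5/0.55 = 46.4, and then M* = 290 - 1.8·46.4 = 207.

N* ≈ 46.4, M* ≈ 207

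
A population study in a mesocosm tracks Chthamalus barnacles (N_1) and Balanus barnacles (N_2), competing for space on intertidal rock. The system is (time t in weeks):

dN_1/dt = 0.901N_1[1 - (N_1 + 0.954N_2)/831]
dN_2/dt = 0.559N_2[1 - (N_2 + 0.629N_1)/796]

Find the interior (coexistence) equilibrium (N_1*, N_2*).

N_1* ≈ 179, N_2* ≈ 683

Setting both brackets to zero gives the nullclines N_1 + 0.954N_2 = 831 and 0.629N_1 + N_2 = 796.
Substituting N_2 = 796 - 0.629N_1 into the first: N_1(1 - 0.954·0.629) = 831 - 0.954·796.
So N_1* = 71.6/0.4 = 179, and then N_2* = 796 - 0.629·179 = 683.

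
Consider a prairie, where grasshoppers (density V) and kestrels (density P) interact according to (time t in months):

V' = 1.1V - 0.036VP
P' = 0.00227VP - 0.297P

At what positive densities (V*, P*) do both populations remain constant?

Set dP/dt = 0 with P > 0: 0.00227V - 0.297 = 0, so V* = 0.297/0.00227 = 131.
Set dV/dt = 0 with V > 0: 1.1 - 0.036P = 0, so P* = 1.1/0.036 = 30.6.

V* ≈ 131, P* ≈ 30.6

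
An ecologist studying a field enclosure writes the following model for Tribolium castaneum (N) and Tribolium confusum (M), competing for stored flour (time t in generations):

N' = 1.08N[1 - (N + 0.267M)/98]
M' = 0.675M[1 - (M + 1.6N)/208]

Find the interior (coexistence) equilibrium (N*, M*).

N* ≈ 74.1, M* ≈ 89.4

Setting both brackets to zero gives the nullclines N + 0.267M = 98 and 1.6N + M = 208.
Substituting M = 208 - 1.6N into the first: N(1 - 0.267·1.6) = 98 - 0.267·208.
So N* = 42.5/0.573 = 74.1, and then M* = 208 - 1.6·74.1 = 89.4.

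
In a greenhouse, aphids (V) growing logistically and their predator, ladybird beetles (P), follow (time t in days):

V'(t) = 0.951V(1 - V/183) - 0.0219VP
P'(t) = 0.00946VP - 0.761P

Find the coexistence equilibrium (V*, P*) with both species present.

V* ≈ 80.4, P* ≈ 24.3

From dP/dt = 0 with P > 0: 0.00946V* = 0.761, so V* = 80.4.
Substitute into dV/dt = 0: 0.951(1 - 80.4/183) = 0.0219P*.
The bracket is 0.56, giving P* = 0.533/0.0219 = 24.3.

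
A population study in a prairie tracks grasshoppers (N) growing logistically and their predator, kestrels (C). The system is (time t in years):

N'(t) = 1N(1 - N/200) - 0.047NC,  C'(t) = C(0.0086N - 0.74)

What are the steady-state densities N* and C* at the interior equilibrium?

N* ≈ 86, C* ≈ 12.1

From dC/dt = 0 with C > 0: 0.0086N* = 0.74, so N* = 86.
Substitute into dN/dt = 0: 1(1 - 86/200) = 0.047C*.
The bracket is 0.57, giving C* = 0.57/0.047 = 12.1.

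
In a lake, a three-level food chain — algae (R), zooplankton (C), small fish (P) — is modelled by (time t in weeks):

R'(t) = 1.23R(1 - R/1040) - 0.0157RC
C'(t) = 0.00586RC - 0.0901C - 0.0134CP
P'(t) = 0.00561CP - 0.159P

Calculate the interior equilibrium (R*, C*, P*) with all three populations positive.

From dP/dt = 0: 0.00561C* = 0.159, so C* = 28.3.
From dR/dt = 0: 1.23(1 - R*/1040) = 0.0157·28.3, giving R* = 1040·(1 - 0.362) = 664.
From dC/dt = 0: 0.00586·664 - 0.0901 = 0.0134P*, so P* = 3.8/0.0134 = 284.

R* ≈ 664, C* ≈ 28.3, P* ≈ 284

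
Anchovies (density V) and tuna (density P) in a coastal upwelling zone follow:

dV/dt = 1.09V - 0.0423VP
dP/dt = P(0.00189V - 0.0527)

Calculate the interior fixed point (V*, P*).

Set dP/dt = 0 with P > 0: 0.00189V - 0.0527 = 0, so V* = 0.0527/0.00189 = 27.9.
Set dV/dt = 0 with V > 0: 1.09 - 0.0423P = 0, so P* = 1.09/0.0423 = 25.8.

V* ≈ 27.9, P* ≈ 25.8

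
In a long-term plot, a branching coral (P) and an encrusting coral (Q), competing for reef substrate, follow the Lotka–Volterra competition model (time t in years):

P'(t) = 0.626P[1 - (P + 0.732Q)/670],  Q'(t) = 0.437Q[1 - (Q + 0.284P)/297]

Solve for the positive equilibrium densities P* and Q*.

P* ≈ 571, Q* ≈ 135

Setting both brackets to zero gives the nullclines P + 0.732Q = 670 and 0.284P + Q = 297.
Substituting Q = 297 - 0.284P into the first: P(1 - 0.732·0.284) = 670 - 0.732·297.
So P* = 453/0.792 = 571, and then Q* = 297 - 0.284·571 = 135.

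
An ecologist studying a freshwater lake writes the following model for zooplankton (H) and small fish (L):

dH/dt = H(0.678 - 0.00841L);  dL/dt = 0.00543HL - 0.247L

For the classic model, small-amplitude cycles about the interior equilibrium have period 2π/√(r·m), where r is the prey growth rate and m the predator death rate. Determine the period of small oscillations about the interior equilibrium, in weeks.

Here r = 0.678 and m = 0.247, so r·m = 0.167.
ω = √0.167 = 0.409 per week, hence T = 2π/ω ≈ 15.4 weeks.

T ≈ 15.4 weeks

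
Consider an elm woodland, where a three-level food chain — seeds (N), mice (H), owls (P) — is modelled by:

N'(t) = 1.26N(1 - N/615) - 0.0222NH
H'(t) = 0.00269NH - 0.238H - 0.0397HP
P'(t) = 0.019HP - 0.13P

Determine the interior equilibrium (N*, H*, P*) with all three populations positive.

From dP/dt = 0: 0.019H* = 0.13, so H* = 6.84.
From dN/dt = 0: 1.26(1 - N*/615) = 0.0222·6.84, giving N* = 615·(1 - 0.121) = 541.
From dH/dt = 0: 0.00269·541 - 0.238 = 0.0397P*, so P* = 1.22/0.0397 = 30.7.

N* ≈ 541, H* ≈ 6.84, P* ≈ 30.7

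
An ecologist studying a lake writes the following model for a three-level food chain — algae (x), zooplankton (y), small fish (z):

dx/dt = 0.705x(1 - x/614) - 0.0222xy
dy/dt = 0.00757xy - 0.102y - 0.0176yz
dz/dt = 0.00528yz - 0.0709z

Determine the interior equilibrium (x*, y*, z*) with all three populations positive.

x* ≈ 354, y* ≈ 13.4, z* ≈ 147

From dz/dt = 0: 0.00528y* = 0.0709, so y* = 13.4.
From dx/dt = 0: 0.705(1 - x*/614) = 0.0222·13.4, giving x* = 614·(1 - 0.423) = 354.
From dy/dt = 0: 0.00757·354 - 0.102 = 0.0176z*, so z* = 2.58/0.0176 = 147.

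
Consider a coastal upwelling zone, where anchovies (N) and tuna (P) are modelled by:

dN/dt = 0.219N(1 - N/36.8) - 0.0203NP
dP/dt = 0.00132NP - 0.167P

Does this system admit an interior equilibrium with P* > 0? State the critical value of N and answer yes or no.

The predator equation gives dP/dt > 0 only when N > 0.167/0.00132 = 127.
Without the predator, N → K = 36.8. Since 36.8 < 127, the predator cannot invade.

Threshold N = 127; K < 127, so no, the predator goes extinct.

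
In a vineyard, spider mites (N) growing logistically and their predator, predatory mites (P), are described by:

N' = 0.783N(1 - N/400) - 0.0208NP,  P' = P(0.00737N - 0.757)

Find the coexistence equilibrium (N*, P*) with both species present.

From dP/dt = 0 with P > 0: 0.00737N* = 0.757, so N* = 103.
Substitute into dN/dt = 0: 0.783(1 - 103/400) = 0.0208P*.
The bracket is 0.743, giving P* = 0.582/0.0208 = 28.

N* ≈ 103, P* ≈ 28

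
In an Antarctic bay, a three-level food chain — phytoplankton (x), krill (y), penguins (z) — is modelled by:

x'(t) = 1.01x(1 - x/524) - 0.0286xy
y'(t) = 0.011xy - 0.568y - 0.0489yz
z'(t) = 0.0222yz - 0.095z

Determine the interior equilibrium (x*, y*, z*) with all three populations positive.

x* ≈ 461, y* ≈ 4.28, z* ≈ 92

From dz/dt = 0: 0.0222y* = 0.095, so y* = 4.28.
From dx/dt = 0: 1.01(1 - x*/524) = 0.0286·4.28, giving x* = 524·(1 - 0.121) = 461.
From dy/dt = 0: 0.011·461 - 0.568 = 0.0489z*, so z* = 4.5/0.0489 = 92.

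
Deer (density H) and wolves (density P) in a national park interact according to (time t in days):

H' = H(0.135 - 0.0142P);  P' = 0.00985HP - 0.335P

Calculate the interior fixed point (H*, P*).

H* ≈ 34, P* ≈ 9.51

Set dP/dt = 0 with P > 0: 0.00985H - 0.335 = 0, so H* = 0.335/0.00985 = 34.
Set dH/dt = 0 with H > 0: 0.135 - 0.0142P = 0, so P* = 0.135/0.0142 = 9.51.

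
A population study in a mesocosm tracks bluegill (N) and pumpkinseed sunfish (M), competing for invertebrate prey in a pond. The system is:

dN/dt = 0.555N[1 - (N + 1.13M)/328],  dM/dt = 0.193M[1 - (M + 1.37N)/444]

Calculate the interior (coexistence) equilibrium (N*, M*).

N* ≈ 317, M* ≈ 9.78

Setting both brackets to zero gives the nullclines N + 1.13M = 328 and 1.37N + M = 444.
Substituting M = 444 - 1.37N into the first: N(1 - 1.13·1.37) = 328 - 1.13·444.
So N* = -174/-0.548 = 317, and then M* = 444 - 1.37·317 = 9.78.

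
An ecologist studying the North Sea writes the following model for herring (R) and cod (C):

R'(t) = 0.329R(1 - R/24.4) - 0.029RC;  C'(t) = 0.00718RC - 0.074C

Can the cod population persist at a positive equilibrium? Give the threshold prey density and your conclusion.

The predator equation gives dC/dt > 0 only when R > 0.074/0.00718 = 10.3.
Without the predator, R → K = 24.4. Since 24.4 > 10.3, the predator can invade and persist.

Threshold R = 10.3; K > 10.3, so yes, the predator persists.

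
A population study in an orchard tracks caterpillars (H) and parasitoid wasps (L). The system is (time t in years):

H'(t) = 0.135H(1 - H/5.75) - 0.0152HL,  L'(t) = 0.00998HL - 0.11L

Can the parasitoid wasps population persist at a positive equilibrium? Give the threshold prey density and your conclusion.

The predator equation gives dL/dt > 0 only when H > 0.11/0.00998 = 11.
Without the predator, H → K = 5.75. Since 5.75 < 11, the predator cannot invade.

Threshold H = 11; K < 11, so no, the predator goes extinct.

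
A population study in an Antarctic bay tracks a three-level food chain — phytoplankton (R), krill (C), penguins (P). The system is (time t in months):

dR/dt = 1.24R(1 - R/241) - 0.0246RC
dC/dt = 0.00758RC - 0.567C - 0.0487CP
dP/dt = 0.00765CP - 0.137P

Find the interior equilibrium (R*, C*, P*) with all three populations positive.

From dP/dt = 0: 0.00765C* = 0.137, so C* = 17.9.
From dR/dt = 0: 1.24(1 - R*/241) = 0.0246·17.9, giving R* = 241·(1 - 0.355) = 155.
From dC/dt = 0: 0.00758·155 - 0.567 = 0.0487P*, so P* = 0.611/0.0487 = 12.5.

R* ≈ 155, C* ≈ 17.9, P* ≈ 12.5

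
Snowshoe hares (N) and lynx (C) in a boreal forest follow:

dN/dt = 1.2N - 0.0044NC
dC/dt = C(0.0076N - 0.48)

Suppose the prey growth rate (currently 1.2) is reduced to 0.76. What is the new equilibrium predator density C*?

C* ≈ 173

At the interior fixed point, setting dN/dt = 0 with N > 0 fixes C* = (prey growth rate)/(NC coefficient) — independent of the other coefficients.
With the change, C* = 0.76/0.0044 = 173; it falls from 273.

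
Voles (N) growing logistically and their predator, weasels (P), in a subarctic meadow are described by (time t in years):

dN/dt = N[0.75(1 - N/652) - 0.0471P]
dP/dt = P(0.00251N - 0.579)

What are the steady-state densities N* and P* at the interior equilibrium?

N* ≈ 231, P* ≈ 10.3

From dP/dt = 0 with P > 0: 0.00251N* = 0.579, so N* = 231.
Substitute into dN/dt = 0: 0.75(1 - 231/652) = 0.0471P*.
The bracket is 0.646, giving P* = 0.485/0.0471 = 10.3.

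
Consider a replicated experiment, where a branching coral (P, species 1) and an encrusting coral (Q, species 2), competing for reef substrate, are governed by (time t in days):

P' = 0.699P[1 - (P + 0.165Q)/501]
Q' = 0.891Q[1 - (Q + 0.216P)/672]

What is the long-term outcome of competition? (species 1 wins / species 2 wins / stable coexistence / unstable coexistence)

Compare the nullcline intercepts: K1/α12 = 501/0.165 = 3040 > K2 = 672; K2/α21 = 672/0.216 = 3110 > K1 = 501.
Since both inequalities hold, each species can invade when rare, so the interior equilibrium is stable.

stable coexistence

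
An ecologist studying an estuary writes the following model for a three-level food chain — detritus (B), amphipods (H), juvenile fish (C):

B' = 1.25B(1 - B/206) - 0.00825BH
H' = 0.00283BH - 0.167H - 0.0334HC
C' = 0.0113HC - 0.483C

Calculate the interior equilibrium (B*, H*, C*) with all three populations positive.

B* ≈ 148, H* ≈ 42.7, C* ≈ 7.53

From dC/dt = 0: 0.0113H* = 0.483, so H* = 42.7.
From dB/dt = 0: 1.25(1 - B*/206) = 0.00825·42.7, giving B* = 206·(1 - 0.282) = 148.
From dH/dt = 0: 0.00283·148 - 0.167 = 0.0334C*, so C* = 0.252/0.0334 = 7.53.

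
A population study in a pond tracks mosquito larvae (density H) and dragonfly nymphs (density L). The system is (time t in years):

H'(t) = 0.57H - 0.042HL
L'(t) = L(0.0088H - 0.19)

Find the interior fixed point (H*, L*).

Set dL/dt = 0 with L > 0: 0.0088H - 0.19 = 0, so H* = 0.19/0.0088 = 21.6.
Set dH/dt = 0 with H > 0: 0.57 - 0.042L = 0, so L* = 0.57/0.042 = 13.6.

H* ≈ 21.6, L* ≈ 13.6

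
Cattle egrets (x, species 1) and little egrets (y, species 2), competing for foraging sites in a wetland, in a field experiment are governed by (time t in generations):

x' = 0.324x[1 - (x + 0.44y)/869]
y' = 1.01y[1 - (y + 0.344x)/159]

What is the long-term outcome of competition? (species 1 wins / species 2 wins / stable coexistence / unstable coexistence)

Compare the nullcline intercepts: K1/α12 = 869/0.44 = 1980 > K2 = 159; K2/α21 = 159/0.344 = 462 < K1 = 869.
Since the inequalities point opposite ways, species 1 can invade but species 2 cannot.

species 1 excludes species 2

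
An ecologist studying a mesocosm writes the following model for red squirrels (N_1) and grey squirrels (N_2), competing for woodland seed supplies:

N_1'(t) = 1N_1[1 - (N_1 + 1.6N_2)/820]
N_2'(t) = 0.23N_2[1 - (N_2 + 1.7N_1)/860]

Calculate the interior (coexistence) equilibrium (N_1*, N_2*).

Setting both brackets to zero gives the nullclines N_1 + 1.6N_2 = 820 and 1.7N_1 + N_2 = 860.
Substituting N_2 = 860 - 1.7N_1 into the first: N_1(1 - 1.6·1.7) = 820 - 1.6·860.
So N_1* = -556/-1.72 = 323, and then N_2* = 860 - 1.7·323 = 310.

N_1* ≈ 323, N_2* ≈ 310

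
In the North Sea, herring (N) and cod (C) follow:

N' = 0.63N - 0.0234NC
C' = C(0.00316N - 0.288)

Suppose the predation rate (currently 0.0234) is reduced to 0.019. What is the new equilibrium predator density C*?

C* ≈ 33.2

At the interior fixed point, setting dN/dt = 0 with N > 0 fixes C* = (prey growth rate)/(NC coefficient) — independent of the other coefficients.
With the change, C* = 0.63/0.019 = 33.2; it rises from 26.9.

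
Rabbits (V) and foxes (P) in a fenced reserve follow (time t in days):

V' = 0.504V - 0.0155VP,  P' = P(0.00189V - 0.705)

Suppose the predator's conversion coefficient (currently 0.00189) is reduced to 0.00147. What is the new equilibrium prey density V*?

At the interior fixed point, setting dP/dt = 0 with P > 0 fixes V* = (predator death rate)/(VP coefficient) — independent of the other coefficients.
With the change, V* = 0.705/0.00147 = 480; it rises from 373.

V* ≈ 480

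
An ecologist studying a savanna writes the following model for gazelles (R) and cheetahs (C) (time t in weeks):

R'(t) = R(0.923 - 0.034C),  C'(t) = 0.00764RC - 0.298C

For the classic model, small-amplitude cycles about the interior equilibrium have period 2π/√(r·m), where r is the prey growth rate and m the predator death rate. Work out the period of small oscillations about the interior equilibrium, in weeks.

Here r = 0.923 and m = 0.298, so r·m = 0.275.
ω = √0.275 = 0.524 per week, hence T = 2π/ω ≈ 12 weeks.

T ≈ 12 weeks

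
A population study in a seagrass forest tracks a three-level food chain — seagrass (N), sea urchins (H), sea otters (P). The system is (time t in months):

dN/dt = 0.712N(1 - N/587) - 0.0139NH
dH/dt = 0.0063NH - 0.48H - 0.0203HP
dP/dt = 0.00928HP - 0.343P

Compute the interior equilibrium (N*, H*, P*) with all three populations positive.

From dP/dt = 0: 0.00928H* = 0.343, so H* = 37.
From dN/dt = 0: 0.712(1 - N*/587) = 0.0139·37, giving N* = 587·(1 - 0.722) = 163.
From dH/dt = 0: 0.0063·163 - 0.48 = 0.0203P*, so P* = 0.55/0.0203 = 27.1.

N* ≈ 163, H* ≈ 37, P* ≈ 27.1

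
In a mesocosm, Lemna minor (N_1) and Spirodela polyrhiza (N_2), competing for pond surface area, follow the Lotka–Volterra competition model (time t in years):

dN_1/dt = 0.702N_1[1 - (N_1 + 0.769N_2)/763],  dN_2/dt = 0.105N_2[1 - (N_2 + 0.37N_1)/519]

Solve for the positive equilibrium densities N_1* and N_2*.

Setting both brackets to zero gives the nullclines N_1 + 0.769N_2 = 763 and 0.37N_1 + N_2 = 519.
Substituting N_2 = 519 - 0.37N_1 into the first: N_1(1 - 0.769·0.37) = 763 - 0.769·519.
So N_1* = 364/0.715 = 509, and then N_2* = 519 - 0.37·509 = 331.

N_1* ≈ 509, N_2* ≈ 331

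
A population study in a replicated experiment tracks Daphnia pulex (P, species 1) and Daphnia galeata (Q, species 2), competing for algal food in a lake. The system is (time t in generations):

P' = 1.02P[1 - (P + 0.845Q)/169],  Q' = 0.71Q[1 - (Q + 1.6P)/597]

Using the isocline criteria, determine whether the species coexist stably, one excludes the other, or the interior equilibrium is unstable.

species 2 excludes species 1

Compare the nullcline intercepts: K1/α12 = 169/0.845 = 200 < K2 = 597; K2/α21 = 597/1.6 = 373 > K1 = 169.
Since the inequalities point opposite ways, species 2 can invade but species 1 cannot.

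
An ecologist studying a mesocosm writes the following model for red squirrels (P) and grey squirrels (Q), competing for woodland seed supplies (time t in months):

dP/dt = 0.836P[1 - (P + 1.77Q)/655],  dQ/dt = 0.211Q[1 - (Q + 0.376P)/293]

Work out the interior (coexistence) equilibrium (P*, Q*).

P* ≈ 408, Q* ≈ 140

Setting both brackets to zero gives the nullclines P + 1.77Q = 655 and 0.376P + Q = 293.
Substituting Q = 293 - 0.376P into the first: P(1 - 1.77·0.376) = 655 - 1.77·293.
So P* = 136/0.334 = 408, and then Q* = 293 - 0.376·408 = 140.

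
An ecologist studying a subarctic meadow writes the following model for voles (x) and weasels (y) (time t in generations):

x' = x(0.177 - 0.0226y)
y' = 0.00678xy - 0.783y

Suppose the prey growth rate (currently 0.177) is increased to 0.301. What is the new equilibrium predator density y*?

y* ≈ 13.3

At the interior fixed point, setting dx/dt = 0 with x > 0 fixes y* = (prey growth rate)/(xy coefficient) — independent of the other coefficients.
With the change, y* = 0.301/0.0226 = 13.3; it rises from 7.83.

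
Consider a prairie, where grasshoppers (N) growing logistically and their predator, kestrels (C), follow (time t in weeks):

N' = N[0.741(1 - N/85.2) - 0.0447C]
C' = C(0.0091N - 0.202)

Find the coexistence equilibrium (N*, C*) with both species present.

N* ≈ 22.2, C* ≈ 12.3

From dC/dt = 0 with C > 0: 0.0091N* = 0.202, so N* = 22.2.
Substitute into dN/dt = 0: 0.741(1 - 22.2/85.2) = 0.0447C*.
The bracket is 0.739, giving C* = 0.548/0.0447 = 12.3.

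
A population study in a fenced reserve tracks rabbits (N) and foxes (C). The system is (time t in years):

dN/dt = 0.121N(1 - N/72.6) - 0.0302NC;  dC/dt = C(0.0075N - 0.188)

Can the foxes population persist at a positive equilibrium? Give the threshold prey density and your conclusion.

Threshold N = 25.1; K > 25.1, so yes, the predator persists.

The predator equation gives dC/dt > 0 only when N > 0.188/0.0075 = 25.1.
Without the predator, N → K = 72.6. Since 72.6 > 25.1, the predator can invade and persist.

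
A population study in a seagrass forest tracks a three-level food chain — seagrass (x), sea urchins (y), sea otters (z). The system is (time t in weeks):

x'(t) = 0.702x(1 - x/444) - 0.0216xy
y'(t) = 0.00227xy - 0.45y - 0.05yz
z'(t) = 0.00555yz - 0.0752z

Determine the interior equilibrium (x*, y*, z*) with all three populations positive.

x* ≈ 259, y* ≈ 13.5, z* ≈ 2.75

From dz/dt = 0: 0.00555y* = 0.0752, so y* = 13.5.
From dx/dt = 0: 0.702(1 - x*/444) = 0.0216·13.5, giving x* = 444·(1 - 0.417) = 259.
From dy/dt = 0: 0.00227·259 - 0.45 = 0.05z*, so z* = 0.138/0.05 = 2.75.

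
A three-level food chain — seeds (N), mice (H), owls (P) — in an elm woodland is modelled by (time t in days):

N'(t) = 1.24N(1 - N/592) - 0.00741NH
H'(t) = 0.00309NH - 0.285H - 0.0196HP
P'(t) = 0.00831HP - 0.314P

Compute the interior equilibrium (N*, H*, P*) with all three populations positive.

N* ≈ 458, H* ≈ 37.8, P* ≈ 57.7

From dP/dt = 0: 0.00831H* = 0.314, so H* = 37.8.
From dN/dt = 0: 1.24(1 - N*/592) = 0.00741·37.8, giving N* = 592·(1 - 0.226) = 458.
From dH/dt = 0: 0.00309·458 - 0.285 = 0.0196P*, so P* = 1.13/0.0196 = 57.7.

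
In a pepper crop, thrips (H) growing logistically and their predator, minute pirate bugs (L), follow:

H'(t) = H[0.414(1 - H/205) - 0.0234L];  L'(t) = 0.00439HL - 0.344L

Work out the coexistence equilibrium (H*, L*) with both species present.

From dL/dt = 0 with L > 0: 0.00439H* = 0.344, so H* = 78.4.
Substitute into dH/dt = 0: 0.414(1 - 78.4/205) = 0.0234L*.
The bracket is 0.618, giving L* = 0.256/0.0234 = 10.9.

H* ≈ 78.4, L* ≈ 10.9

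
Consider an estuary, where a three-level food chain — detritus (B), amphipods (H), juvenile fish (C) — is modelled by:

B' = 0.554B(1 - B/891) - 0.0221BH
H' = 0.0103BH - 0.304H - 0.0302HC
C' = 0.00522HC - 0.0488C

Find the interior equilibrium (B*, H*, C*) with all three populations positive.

From dC/dt = 0: 0.00522H* = 0.0488, so H* = 9.35.
From dB/dt = 0: 0.554(1 - B*/891) = 0.0221·9.35, giving B* = 891·(1 - 0.373) = 559.
From dH/dt = 0: 0.0103·559 - 0.304 = 0.0302C*, so C* = 5.45/0.0302 = 180.

B* ≈ 559, H* ≈ 9.35, C* ≈ 180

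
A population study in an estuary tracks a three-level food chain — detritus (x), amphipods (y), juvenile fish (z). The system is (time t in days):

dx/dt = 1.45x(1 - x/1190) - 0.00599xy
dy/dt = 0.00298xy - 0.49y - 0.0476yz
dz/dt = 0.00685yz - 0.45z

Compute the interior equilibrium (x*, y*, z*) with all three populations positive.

x* ≈ 867, y* ≈ 65.7, z* ≈ 44

From dz/dt = 0: 0.00685y* = 0.45, so y* = 65.7.
From dx/dt = 0: 1.45(1 - x*/1190) = 0.00599·65.7, giving x* = 1190·(1 - 0.271) = 867.
From dy/dt = 0: 0.00298·867 - 0.49 = 0.0476z*, so z* = 2.09/0.0476 = 44.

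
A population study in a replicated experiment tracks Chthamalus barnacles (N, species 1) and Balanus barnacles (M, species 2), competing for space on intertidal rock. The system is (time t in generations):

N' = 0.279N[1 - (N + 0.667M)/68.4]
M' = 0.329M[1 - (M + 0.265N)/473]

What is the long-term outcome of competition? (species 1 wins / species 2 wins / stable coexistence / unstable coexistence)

Compare the nullcline intercepts: K1/α12 = 68.4/0.667 = 103 < K2 = 473; K2/α21 = 473/0.265 = 1780 > K1 = 68.4.
Since the inequalities point opposite ways, species 2 can invade but species 1 cannot.

species 2 excludes species 1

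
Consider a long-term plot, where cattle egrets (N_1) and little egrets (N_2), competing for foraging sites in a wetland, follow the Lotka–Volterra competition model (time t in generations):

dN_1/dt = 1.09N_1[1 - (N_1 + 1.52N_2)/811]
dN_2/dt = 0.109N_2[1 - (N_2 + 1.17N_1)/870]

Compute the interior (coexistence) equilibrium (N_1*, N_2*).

N_1* ≈ 657, N_2* ≈ 101

Setting both brackets to zero gives the nullclines N_1 + 1.52N_2 = 811 and 1.17N_1 + N_2 = 870.
Substituting N_2 = 870 - 1.17N_1 into the first: N_1(1 - 1.52·1.17) = 811 - 1.52·870.
So N_1* = -511/-0.778 = 657, and then N_2* = 870 - 1.17·657 = 101.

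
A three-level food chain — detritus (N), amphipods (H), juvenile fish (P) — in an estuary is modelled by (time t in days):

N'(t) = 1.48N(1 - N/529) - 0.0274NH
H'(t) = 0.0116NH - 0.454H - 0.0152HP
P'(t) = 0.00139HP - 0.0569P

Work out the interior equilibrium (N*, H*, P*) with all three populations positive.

N* ≈ 128, H* ≈ 40.9, P* ≈ 67.9

From dP/dt = 0: 0.00139H* = 0.0569, so H* = 40.9.
From dN/dt = 0: 1.48(1 - N*/529) = 0.0274·40.9, giving N* = 529·(1 - 0.758) = 128.
From dH/dt = 0: 0.0116·128 - 0.454 = 0.0152P*, so P* = 1.03/0.0152 = 67.9.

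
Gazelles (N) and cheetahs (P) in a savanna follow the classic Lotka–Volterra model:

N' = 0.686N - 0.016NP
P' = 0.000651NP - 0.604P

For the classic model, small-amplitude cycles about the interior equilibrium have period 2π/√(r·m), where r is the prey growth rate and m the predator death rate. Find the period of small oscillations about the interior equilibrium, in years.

Here r = 0.686 and m = 0.604, so r·m = 0.414.
ω = √0.414 = 0.644 per year, hence T = 2π/ω ≈ 9.76 years.

T ≈ 9.76 years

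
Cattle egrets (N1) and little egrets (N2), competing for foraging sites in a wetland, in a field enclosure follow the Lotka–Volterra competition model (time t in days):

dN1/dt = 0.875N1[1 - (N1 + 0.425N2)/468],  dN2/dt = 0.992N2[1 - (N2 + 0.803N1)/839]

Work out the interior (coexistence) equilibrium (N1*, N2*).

Setting both brackets to zero gives the nullclines N1 + 0.425N2 = 468 and 0.803N1 + N2 = 839.
Substituting N2 = 839 - 0.803N1 into the first: N1(1 - 0.425·0.803) = 468 - 0.425·839.
So N1* = 111/0.659 = 169, and then N2* = 839 - 0.803·169 = 703.

N1* ≈ 169, N2* ≈ 703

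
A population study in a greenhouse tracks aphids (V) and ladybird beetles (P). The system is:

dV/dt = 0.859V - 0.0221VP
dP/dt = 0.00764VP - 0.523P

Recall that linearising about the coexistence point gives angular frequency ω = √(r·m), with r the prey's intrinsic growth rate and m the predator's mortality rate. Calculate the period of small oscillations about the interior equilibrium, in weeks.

T ≈ 9.37 weeks

Here r = 0.859 and m = 0.523, so r·m = 0.449.
ω = √0.449 = 0.67 per week, hence T = 2π/ω ≈ 9.37 weeks.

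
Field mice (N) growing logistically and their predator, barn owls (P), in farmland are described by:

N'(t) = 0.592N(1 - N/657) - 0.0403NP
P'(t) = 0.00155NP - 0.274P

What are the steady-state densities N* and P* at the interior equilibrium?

N* ≈ 177, P* ≈ 10.7

From dP/dt = 0 with P > 0: 0.00155N* = 0.274, so N* = 177.
Substitute into dN/dt = 0: 0.592(1 - 177/657) = 0.0403P*.
The bracket is 0.731, giving P* = 0.433/0.0403 = 10.7.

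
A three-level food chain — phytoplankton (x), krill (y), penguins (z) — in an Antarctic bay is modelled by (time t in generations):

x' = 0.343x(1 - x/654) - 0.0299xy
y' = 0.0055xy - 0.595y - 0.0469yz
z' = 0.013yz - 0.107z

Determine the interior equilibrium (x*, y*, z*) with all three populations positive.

From dz/dt = 0: 0.013y* = 0.107, so y* = 8.23.
From dx/dt = 0: 0.343(1 - x*/654) = 0.0299·8.23, giving x* = 654·(1 - 0.717) = 185.
From dy/dt = 0: 0.0055·185 - 0.595 = 0.0469z*, so z* = 0.421/0.0469 = 8.98.

x* ≈ 185, y* ≈ 8.23, z* ≈ 8.98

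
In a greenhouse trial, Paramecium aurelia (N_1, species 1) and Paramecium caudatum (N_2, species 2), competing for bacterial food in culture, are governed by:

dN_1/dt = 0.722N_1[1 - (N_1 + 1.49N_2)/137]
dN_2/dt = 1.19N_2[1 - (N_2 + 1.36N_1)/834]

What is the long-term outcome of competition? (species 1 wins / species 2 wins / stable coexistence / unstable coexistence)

Compare the nullcline intercepts: K1/α12 = 137/1.49 = 91.9 < K2 = 834; K2/α21 = 834/1.36 = 613 > K1 = 137.
Since the inequalities point opposite ways, species 2 can invade but species 1 cannot.

species 2 excludes species 1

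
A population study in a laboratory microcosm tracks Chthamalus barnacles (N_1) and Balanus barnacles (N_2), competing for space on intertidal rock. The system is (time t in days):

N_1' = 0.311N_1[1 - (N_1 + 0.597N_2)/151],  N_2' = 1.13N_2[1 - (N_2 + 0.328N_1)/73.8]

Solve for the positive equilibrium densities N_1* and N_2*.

N_1* ≈ 133, N_2* ≈ 30.2

Setting both brackets to zero gives the nullclines N_1 + 0.597N_2 = 151 and 0.328N_1 + N_2 = 73.8.
Substituting N_2 = 73.8 - 0.328N_1 into the first: N_1(1 - 0.597·0.328) = 151 - 0.597·73.8.
So N_1* = 107/0.804 = 133, and then N_2* = 73.8 - 0.328·133 = 30.2.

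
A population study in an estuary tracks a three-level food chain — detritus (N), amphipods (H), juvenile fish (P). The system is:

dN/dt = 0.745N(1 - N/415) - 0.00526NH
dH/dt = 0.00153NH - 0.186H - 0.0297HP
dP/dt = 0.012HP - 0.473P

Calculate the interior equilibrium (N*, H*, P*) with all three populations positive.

From dP/dt = 0: 0.012H* = 0.473, so H* = 39.4.
From dN/dt = 0: 0.745(1 - N*/415) = 0.00526·39.4, giving N* = 415·(1 - 0.278) = 300.
From dH/dt = 0: 0.00153·300 - 0.186 = 0.0297P*, so P* = 0.272/0.0297 = 9.17.

N* ≈ 300, H* ≈ 39.4, P* ≈ 9.17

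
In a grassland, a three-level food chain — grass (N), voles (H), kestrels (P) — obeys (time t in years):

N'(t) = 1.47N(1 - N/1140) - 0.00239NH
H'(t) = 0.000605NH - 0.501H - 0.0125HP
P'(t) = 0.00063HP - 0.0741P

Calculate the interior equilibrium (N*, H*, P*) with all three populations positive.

N* ≈ 922, H* ≈ 118, P* ≈ 4.54

From dP/dt = 0: 0.00063H* = 0.0741, so H* = 118.
From dN/dt = 0: 1.47(1 - N*/1140) = 0.00239·118, giving N* = 1140·(1 - 0.191) = 922.
From dH/dt = 0: 0.000605·922 - 0.501 = 0.0125P*, so P* = 0.0568/0.0125 = 4.54.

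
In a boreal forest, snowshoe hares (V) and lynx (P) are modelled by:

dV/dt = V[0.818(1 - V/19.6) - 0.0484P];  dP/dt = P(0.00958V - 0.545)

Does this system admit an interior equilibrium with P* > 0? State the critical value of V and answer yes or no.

Threshold V = 56.9; K < 56.9, so no, the predator goes extinct.

The predator equation gives dP/dt > 0 only when V > 0.545/0.00958 = 56.9.
Without the predator, V → K = 19.6. Since 19.6 < 56.9, the predator cannot invade.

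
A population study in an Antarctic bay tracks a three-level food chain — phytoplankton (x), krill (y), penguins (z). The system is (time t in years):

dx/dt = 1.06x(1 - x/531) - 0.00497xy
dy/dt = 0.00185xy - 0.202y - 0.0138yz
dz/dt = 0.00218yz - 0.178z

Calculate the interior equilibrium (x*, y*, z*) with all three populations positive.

From dz/dt = 0: 0.00218y* = 0.178, so y* = 81.7.
From dx/dt = 0: 1.06(1 - x*/531) = 0.00497·81.7, giving x* = 531·(1 - 0.383) = 328.
From dy/dt = 0: 0.00185·328 - 0.202 = 0.0138z*, so z* = 0.404/0.0138 = 29.3.

x* ≈ 328, y* ≈ 81.7, z* ≈ 29.3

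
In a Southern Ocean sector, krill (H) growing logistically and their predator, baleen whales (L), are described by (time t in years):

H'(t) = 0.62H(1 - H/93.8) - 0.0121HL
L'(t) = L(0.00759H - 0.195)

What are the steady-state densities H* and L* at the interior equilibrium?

From dL/dt = 0 with L > 0: 0.00759H* = 0.195, so H* = 25.7.
Substitute into dH/dt = 0: 0.62(1 - 25.7/93.8) = 0.0121L*.
The bracket is 0.726, giving L* = 0.45/0.0121 = 37.2.

H* ≈ 25.7, L* ≈ 37.2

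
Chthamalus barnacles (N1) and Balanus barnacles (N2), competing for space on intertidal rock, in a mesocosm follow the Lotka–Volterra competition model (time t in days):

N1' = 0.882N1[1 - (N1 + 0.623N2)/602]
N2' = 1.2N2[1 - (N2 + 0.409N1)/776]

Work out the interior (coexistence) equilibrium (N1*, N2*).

Setting both brackets to zero gives the nullclines N1 + 0.623N2 = 602 and 0.409N1 + N2 = 776.
Substituting N2 = 776 - 0.409N1 into the first: N1(1 - 0.623·0.409) = 602 - 0.623·776.
So N1* = 119/0.745 = 159, and then N2* = 776 - 0.409·159 = 711.

N1* ≈ 159, N2* ≈ 711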